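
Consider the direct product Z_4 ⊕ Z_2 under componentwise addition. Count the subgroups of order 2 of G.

|G| = 8 and 2 | 8, so subgroups of order 2 are possible by Lagrange.
The subgroups of order 2 are: {(0,0), (0,1)}; {(0,0), (2,0)}; {(0,0), (2,1)}.
So G has 3 subgroups of order 2.

3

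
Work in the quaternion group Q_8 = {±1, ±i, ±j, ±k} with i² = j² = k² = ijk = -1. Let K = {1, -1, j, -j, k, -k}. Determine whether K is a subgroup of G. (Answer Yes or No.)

|K| = 6 does not divide |G| = 8, so by Lagrange K is not a subgroup.

No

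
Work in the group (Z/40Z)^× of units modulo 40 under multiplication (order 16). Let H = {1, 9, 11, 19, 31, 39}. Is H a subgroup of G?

No

|H| = 6 does not divide |G| = 16, so by Lagrange H is not a subgroup.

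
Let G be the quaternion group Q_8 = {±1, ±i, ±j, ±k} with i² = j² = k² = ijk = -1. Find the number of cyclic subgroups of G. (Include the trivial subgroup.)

5

Each element a generates a cyclic subgroup ⟨a⟩; distinct elements may generate the same one (a cyclic group of order d has φ(d) generators).
Cyclic subgroups by order — order 1: 1; order 2: 1; order 4: 3.
Total: 5.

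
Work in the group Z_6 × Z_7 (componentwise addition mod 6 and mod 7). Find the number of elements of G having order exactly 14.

6

An element (a,b) has order lcm(ord(a), ord(b)); count pairs with lcm equal to 14.
Enumerating gives 6 such elements.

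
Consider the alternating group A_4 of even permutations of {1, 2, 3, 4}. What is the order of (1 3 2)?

Computing powers of (1 3 2): the smallest k with ((1 3 2))^k = e is k = 3.

3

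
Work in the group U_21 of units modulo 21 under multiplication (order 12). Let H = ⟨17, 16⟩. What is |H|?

|⟨17⟩| = 6 and |⟨16⟩| = 3, so |H| is a multiple of lcm(6, 3) = 6 and divides |G| = 12.
Closing under the operation: H = {1, 4, 5, 16, 17, 20}, so |H| = 6.

6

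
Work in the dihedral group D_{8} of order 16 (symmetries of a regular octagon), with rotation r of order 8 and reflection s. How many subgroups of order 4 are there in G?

|G| = 16 and 4 | 16, so subgroups of order 4 are possible by Lagrange.
The subgroups of order 4 are: {e, r^2, r^4, r^6}; {e, r^4, r^2s, r^6s}; {e, r^4, r^3s, r^7s}; {e, r^4, s, r^4s}; … (5 in all).
So G has 5 subgroups of order 4.

5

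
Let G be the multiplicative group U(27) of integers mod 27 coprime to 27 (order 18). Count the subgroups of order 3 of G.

1

|G| = 18 and 3 | 18, so subgroups of order 3 are possible by Lagrange.
The subgroups of order 3 are: {1, 10, 19}.
So G has 1 subgroup of order 3.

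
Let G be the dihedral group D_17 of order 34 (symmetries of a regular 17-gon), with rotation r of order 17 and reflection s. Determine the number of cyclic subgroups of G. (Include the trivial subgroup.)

Group the elements of G by the cyclic subgroup they generate; each cyclic subgroup of order d accounts for φ(d) elements.
Cyclic subgroups by order — order 1: 1; order 2: 17; order 17: 1.
Total: 19.

19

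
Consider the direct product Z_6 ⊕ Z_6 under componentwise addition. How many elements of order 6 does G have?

An element (a,b) has order lcm(ord(a), ord(b)); count pairs with lcm equal to 6.
Enumerating gives 24 such elements.

24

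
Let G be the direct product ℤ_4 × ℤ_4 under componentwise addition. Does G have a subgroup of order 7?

No

7 does not divide |G| = 16, so by Lagrange no subgroup of order 7 exists.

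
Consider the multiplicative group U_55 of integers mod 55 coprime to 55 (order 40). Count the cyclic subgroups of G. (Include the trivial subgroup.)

12

A cyclic subgroup of order d is generated by each of its φ(d) elements of order d, so the cyclic subgroups of order d number (#elements of order d)/φ(d).
Cyclic subgroups by order — order 1: 1; order 2: 3; order 4: 2; order 5: 1; order 10: 3; order 20: 2.
Total: 12.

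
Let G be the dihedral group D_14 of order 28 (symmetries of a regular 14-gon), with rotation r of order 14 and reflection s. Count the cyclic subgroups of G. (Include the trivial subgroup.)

A cyclic subgroup of order d is generated by each of its φ(d) elements of order d, so the cyclic subgroups of order d number (#elements of order d)/φ(d).
Cyclic subgroups by order — order 1: 1; order 2: 15; order 7: 1; order 14: 1.
Total: 18.

18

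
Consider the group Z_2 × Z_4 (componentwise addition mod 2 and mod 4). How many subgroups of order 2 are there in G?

3

|G| = 8 and 2 | 8, so subgroups of order 2 are possible by Lagrange.
The subgroups of order 2 are: {(0,0), (0,2)}; {(0,0), (1,0)}; {(0,0), (1,2)}.
So G has 3 subgroups of order 2.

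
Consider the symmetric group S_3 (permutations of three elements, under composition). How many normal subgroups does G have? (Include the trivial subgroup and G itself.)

G has 6 subgroups. Checking conjugation-invariance by order — order 1: 1/1 normal; order 2: 0/3 normal; order 3: 1/1 normal; order 6: 1/1 normal.
Total normal subgroups: 3.

3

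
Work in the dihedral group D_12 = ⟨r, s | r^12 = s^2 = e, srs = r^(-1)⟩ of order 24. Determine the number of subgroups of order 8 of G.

3

|G| = 24 and 8 | 24, so subgroups of order 8 are possible by Lagrange.
The subgroups of order 8 are: {e, r^3, r^6, r^9, rs, r^4s, r^7s, r^10s}; {e, r^3, r^6, r^9, r^2s, r^5s, r^8s, r^11s}; {e, r^3, r^6, r^9, s, r^3s, r^6s, r^9s}.
So G has 3 subgroups of order 8.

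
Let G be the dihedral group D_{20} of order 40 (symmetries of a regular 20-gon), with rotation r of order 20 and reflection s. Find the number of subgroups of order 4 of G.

|G| = 40 and 4 | 40, so subgroups of order 4 are possible by Lagrange.
The subgroups of order 4 are: {e, r^10, s, r^10s}; {e, r^10, rs, r^11s}; {e, r^10, r^2s, r^12s}; {e, r^10, r^3s, r^13s}; … (11 in all).
So G has 11 subgroups of order 4.

11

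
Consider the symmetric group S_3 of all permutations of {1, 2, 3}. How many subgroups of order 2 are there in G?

|G| = 6 and 2 | 6, so subgroups of order 2 are possible by Lagrange.
The subgroups of order 2 are: {e, (1 2)}; {e, (1 3)}; {e, (2 3)}.
So G has 3 subgroups of order 2.

3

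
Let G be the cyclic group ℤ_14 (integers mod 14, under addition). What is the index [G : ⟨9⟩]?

1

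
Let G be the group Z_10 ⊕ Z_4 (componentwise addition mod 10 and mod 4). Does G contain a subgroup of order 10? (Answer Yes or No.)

Yes

10 | 40. A subgroup of order 10 is {(0,0), (0,2), (2,0), (2,2), (4,0), (4,2), (6,0), (6,2), (8,0), (8,2)}.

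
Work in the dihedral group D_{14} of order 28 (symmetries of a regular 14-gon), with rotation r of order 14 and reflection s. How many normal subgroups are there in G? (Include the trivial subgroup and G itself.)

7

G has 28 subgroups. Checking conjugation-invariance by order — order 1: 1/1 normal; order 2: 1/15 normal; order 4: 0/7 normal; order 7: 1/1 normal; order 14: 3/3 normal; order 28: 1/1 normal.
Total normal subgroups: 7.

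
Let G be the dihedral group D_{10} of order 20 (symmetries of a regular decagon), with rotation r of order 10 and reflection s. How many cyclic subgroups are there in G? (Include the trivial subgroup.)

14

A cyclic subgroup of order d is generated by each of its φ(d) elements of order d, so the cyclic subgroups of order d number (#elements of order d)/φ(d).
Cyclic subgroups by order — order 1: 1; order 2: 11; order 5: 1; order 10: 1.
Total: 14.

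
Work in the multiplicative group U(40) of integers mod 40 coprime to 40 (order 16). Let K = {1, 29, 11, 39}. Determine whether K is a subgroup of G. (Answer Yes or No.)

|K| = 4 divides |G| = 16, consistent with Lagrange.
K contains the identity, every element's inverse is in K, and K is closed under ·: it is a subgroup.

Yes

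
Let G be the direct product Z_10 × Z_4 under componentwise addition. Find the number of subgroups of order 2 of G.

3

|G| = 40 and 2 | 40, so subgroups of order 2 are possible by Lagrange.
The subgroups of order 2 are: {(0,0), (0,2)}; {(0,0), (5,0)}; {(0,0), (5,2)}.
So G has 3 subgroups of order 2.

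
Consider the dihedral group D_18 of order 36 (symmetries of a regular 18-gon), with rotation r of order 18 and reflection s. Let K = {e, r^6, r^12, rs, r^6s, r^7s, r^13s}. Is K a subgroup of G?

No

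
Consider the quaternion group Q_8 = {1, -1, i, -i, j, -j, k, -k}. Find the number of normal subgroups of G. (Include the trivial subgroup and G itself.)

G has 6 subgroups. Checking conjugation-invariance by order — order 1: 1/1 normal; order 2: 1/1 normal; order 4: 3/3 normal; order 8: 1/1 normal.
Total normal subgroups: 6.

6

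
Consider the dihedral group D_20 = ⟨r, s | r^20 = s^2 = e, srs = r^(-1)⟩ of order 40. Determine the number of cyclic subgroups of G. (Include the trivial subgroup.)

A cyclic subgroup of order d is generated by each of its φ(d) elements of order d, so the cyclic subgroups of order d number (#elements of order d)/φ(d).
Cyclic subgroups by order — order 1: 1; order 2: 21; order 4: 1; order 5: 1; order 10: 1; order 20: 1.
Total: 26.

26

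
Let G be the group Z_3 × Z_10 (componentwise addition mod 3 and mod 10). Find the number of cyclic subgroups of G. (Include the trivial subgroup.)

Each element a generates a cyclic subgroup ⟨a⟩; distinct elements may generate the same one (a cyclic group of order d has φ(d) generators).
Cyclic subgroups by order — order 1: 1; order 2: 1; order 3: 1; order 5: 1; order 6: 1; order 10: 1; order 15: 1; order 30: 1.
Total: 8.

8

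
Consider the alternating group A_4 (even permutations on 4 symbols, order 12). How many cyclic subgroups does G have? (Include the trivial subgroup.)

Group the elements of G by the cyclic subgroup they generate; each cyclic subgroup of order d accounts for φ(d) elements.
Cyclic subgroups by order — order 1: 1; order 2: 3; order 3: 4.
Total: 8.

8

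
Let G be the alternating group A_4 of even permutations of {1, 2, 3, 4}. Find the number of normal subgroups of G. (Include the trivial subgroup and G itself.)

G has 10 subgroups. Checking conjugation-invariance by order — order 1: 1/1 normal; order 2: 0/3 normal; order 3: 0/4 normal; order 4: 1/1 normal; order 12: 1/1 normal.
Total normal subgroups: 3.

3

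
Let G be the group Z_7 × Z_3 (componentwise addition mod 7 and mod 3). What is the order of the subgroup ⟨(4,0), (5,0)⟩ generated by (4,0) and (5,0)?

|⟨(4,0)⟩| = 7 and |⟨(5,0)⟩| = 7, so |H| is a multiple of lcm(7, 7) = 7 and divides |G| = 21.
Closing under the operation: H = {(0,0), (1,0), (2,0), (3,0), (4,0), (5,0), (6,0)}, so |H| = 7.

7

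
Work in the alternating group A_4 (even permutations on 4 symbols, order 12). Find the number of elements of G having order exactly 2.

3

The elements of order 2 are: (1 2)(3 4), (1 3)(2 4), (1 4)(2 3).
That's 3.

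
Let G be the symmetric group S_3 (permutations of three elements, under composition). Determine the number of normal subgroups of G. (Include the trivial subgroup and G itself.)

3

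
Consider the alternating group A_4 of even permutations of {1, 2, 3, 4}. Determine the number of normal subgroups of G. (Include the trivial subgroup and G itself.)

G has 10 subgroups. Checking conjugation-invariance by order — order 1: 1/1 normal; order 2: 0/3 normal; order 3: 0/4 normal; order 4: 1/1 normal; order 12: 1/1 normal.
Total normal subgroups: 3.

3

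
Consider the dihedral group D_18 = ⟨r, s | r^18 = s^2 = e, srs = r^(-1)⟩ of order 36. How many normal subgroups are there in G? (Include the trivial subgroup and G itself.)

G has 45 subgroups. Checking conjugation-invariance by order — order 1: 1/1 normal; order 2: 1/19 normal; order 3: 1/1 normal; order 4: 0/9 normal; order 6: 1/7 normal; order 9: 1/1 normal; order 12: 0/3 normal; order 18: 3/3 normal; order 36: 1/1 normal.
Total normal subgroups: 9.

9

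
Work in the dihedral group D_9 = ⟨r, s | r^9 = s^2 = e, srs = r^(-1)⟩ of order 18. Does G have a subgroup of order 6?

Yes

6 | 18. A subgroup of order 6 is {e, r^3, r^6, r^2s, r^5s, r^8s}.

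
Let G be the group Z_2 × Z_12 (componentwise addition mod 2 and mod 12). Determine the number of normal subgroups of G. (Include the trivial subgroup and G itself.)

16

G is abelian, so every subgroup is normal.
G has 16 subgroups in total, hence 16 normal subgroups.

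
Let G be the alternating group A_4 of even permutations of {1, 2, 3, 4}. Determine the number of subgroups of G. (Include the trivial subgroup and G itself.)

10

|G| = 12, so by Lagrange every subgroup order divides 12. Divisors: 1, 2, 3, 4, 6, 12.
Subgroups by order — order 1: 1; order 2: 3; order 3: 4; order 4: 1; order 6: 0; order 12: 1.
Total: 1 + 3 + 4 + 1 + 0 + 1 = 10.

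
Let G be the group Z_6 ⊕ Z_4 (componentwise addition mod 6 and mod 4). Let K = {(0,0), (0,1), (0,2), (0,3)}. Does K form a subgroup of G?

Yes

|K| = 4 divides |G| = 24, consistent with Lagrange.
K contains the identity, every element's inverse is in K, and K is closed under +: it is a subgroup.
In fact K = ⟨(0,1)⟩.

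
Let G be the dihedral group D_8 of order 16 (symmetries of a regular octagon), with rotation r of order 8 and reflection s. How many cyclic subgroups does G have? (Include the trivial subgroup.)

Each element a generates a cyclic subgroup ⟨a⟩; distinct elements may generate the same one (a cyclic group of order d has φ(d) generators).
Cyclic subgroups by order — order 1: 1; order 2: 9; order 4: 1; order 8: 1.
Total: 12.

12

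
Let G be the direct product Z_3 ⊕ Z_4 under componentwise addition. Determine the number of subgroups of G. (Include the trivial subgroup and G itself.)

|G| = 12, so by Lagrange every subgroup order divides 12. Divisors: 1, 2, 3, 4, 6, 12.
Subgroups by order — order 1: 1; order 2: 1; order 3: 1; order 4: 1; order 6: 1; order 12: 1.
Total: 1 + 1 + 1 + 1 + 1 + 1 = 6.

6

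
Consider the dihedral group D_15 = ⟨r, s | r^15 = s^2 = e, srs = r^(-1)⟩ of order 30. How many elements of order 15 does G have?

The elements of order 15 are: r, r^2, r^4, r^7, r^8, r^11, r^13, r^14.
That's 8.

8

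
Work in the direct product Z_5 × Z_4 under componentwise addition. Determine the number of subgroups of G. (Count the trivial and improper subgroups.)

|G| = 20, so by Lagrange every subgroup order divides 20. Divisors: 1, 2, 4, 5, 10, 20.
Subgroups by order — order 1: 1; order 2: 1; order 4: 1; order 5: 1; order 10: 1; order 20: 1.
Total: 1 + 1 + 1 + 1 + 1 + 1 = 6.

6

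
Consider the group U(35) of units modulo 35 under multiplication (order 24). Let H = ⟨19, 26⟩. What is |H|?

|⟨19⟩| = 6 and |⟨26⟩| = 6, so |H| is a multiple of lcm(6, 6) = 6 and divides |G| = 24.
Closing under the operation: H = {1, 4, 6, 9, 11, 16, 19, 24, 26, 29, 31, 34}, so |H| = 12.

12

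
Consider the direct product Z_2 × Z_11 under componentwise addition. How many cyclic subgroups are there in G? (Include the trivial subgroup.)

4

Group the elements of G by the cyclic subgroup they generate; each cyclic subgroup of order d accounts for φ(d) elements.
Cyclic subgroups by order — order 1: 1; order 2: 1; order 11: 1; order 22: 1.
Total: 4.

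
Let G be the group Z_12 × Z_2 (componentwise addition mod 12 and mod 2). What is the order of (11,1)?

The order of (11,1) in Z_12 × Z_2 is lcm(ord(11) in Z_12, ord(1) in Z_2).
ord(11) = 12 and ord(1) = 2, so |⟨(11,1)⟩| = lcm(12, 2) = 12.

12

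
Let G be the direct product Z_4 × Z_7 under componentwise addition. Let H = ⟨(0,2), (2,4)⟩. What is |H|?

|⟨(0,2)⟩| = 7 and |⟨(2,4)⟩| = 14, so |H| is a multiple of lcm(7, 14) = 14 and divides |G| = 28.
Closing under the operation: H = {(0,0), (0,1), (0,2), (0,3), (0,4), (0,5), (0,6), (2,0), (2,1), (2,2), (2,3), (2,4), (2,5), (2,6)}, so |H| = 14.

14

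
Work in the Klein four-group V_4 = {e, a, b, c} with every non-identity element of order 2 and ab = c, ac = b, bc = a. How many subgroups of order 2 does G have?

3

|G| = 4 and 2 | 4, so subgroups of order 2 are possible by Lagrange.
The subgroups of order 2 are: {e, a}; {e, b}; {e, c}.
So G has 3 subgroups of order 2.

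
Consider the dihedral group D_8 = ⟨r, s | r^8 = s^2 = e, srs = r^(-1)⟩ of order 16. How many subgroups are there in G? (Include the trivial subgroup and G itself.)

19

|G| = 16, so by Lagrange every subgroup order divides 16. Divisors: 1, 2, 4, 8, 16.
Subgroups by order — order 1: 1; order 2: 9; order 4: 5; order 8: 3; order 16: 1.
Total: 1 + 9 + 5 + 3 + 1 = 19.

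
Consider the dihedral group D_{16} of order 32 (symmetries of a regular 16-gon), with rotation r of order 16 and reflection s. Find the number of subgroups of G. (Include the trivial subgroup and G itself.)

|G| = 32, so by Lagrange every subgroup order divides 32. Divisors: 1, 2, 4, 8, 16, 32.
Subgroups by order — order 1: 1; order 2: 17; order 4: 9; order 8: 5; order 16: 3; order 32: 1.
Total: 1 + 17 + 9 + 5 + 3 + 1 = 36.

36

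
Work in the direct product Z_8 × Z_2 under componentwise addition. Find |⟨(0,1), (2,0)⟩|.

|⟨(0,1)⟩| = 2 and |⟨(2,0)⟩| = 4, so |H| is a multiple of lcm(2, 4) = 4 and divides |G| = 16.
Closing under the operation: H = {(0,0), (0,1), (2,0), (2,1), (4,0), (4,1), (6,0), (6,1)}, so |H| = 8.

8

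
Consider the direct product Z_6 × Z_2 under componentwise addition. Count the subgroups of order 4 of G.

|G| = 12 and 4 | 12, so subgroups of order 4 are possible by Lagrange.
The subgroups of order 4 are: {(0,0), (0,1), (3,0), (3,1)}.
So G has 1 subgroup of order 4.

1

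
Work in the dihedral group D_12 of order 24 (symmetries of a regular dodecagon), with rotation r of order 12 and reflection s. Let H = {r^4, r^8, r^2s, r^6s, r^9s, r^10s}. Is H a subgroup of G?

The identity e ∉ H, so H is not a subgroup.

No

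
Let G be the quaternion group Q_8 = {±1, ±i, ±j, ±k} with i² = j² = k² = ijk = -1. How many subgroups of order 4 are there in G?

|G| = 8 and 4 | 8, so subgroups of order 4 are possible by Lagrange.
The subgroups of order 4 are: {1, -1, i, -i}; {1, -1, j, -j}; {1, -1, k, -k}.
So G has 3 subgroups of order 4.

3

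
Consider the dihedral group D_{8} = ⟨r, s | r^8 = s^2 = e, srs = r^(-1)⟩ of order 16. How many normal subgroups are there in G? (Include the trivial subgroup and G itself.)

G has 19 subgroups. Checking conjugation-invariance by order — order 1: 1/1 normal; order 2: 1/9 normal; order 4: 1/5 normal; order 8: 3/3 normal; order 16: 1/1 normal.
Total normal subgroups: 7.

7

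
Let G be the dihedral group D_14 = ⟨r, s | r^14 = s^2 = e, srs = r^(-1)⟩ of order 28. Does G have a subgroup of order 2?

Yes

2 | 28. A subgroup of order 2 is {e, r^10s}.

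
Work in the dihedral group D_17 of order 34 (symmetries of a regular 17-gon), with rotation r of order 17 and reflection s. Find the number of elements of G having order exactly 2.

17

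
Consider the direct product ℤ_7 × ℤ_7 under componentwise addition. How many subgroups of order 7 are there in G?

8

|G| = 49 and 7 | 49, so subgroups of order 7 are possible by Lagrange.
The subgroups of order 7 are: {(0,0), (0,1), (0,2), (0,3), (0,4), (0,5), (0,6)}; {(0,0), (1,0), (2,0), (3,0), (4,0), (5,0), (6,0)}; {(0,0), (1,1), (2,2), (3,3), (4,4), (5,5), (6,6)}; {(0,0), (1,2), (2,4), (3,6), (4,1), (5,3), (6,5)}; … (8 in all).
So G has 8 subgroups of order 7.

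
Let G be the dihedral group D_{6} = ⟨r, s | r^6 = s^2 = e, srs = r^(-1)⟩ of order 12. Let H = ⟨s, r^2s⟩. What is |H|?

6

|⟨s⟩| = 2 and |⟨r^2s⟩| = 2, so |H| is a multiple of lcm(2, 2) = 2 and divides |G| = 12.
Closing under the operation: H = {e, r^2, r^4, s, r^2s, r^4s}, so |H| = 6.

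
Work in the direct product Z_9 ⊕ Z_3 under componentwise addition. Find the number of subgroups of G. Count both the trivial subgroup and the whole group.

|G| = 27, so by Lagrange every subgroup order divides 27. Divisors: 1, 3, 9, 27.
Subgroups by order — order 1: 1; order 3: 4; order 9: 4; order 27: 1.
Total: 1 + 4 + 4 + 1 = 10.

10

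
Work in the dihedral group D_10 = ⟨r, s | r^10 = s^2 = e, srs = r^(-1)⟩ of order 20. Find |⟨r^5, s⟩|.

|⟨r^5⟩| = 2 and |⟨s⟩| = 2, so |H| is a multiple of lcm(2, 2) = 2 and divides |G| = 20.
Closing under the operation: H = {e, r^5, s, r^5s}, so |H| = 4.

4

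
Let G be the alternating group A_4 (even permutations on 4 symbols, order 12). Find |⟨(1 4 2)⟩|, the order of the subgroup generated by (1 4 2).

3

Computing powers of (1 4 2): the smallest k with ((1 4 2))^k = e is k = 3.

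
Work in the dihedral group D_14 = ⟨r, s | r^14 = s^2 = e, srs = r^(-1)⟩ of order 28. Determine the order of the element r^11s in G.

Computing powers of r^11s: the smallest k with (r^11s)^k = e is k = 2.

2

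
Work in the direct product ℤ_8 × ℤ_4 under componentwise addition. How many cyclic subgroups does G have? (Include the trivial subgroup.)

Group the elements of G by the cyclic subgroup they generate; each cyclic subgroup of order d accounts for φ(d) elements.
Cyclic subgroups by order — order 1: 1; order 2: 3; order 4: 6; order 8: 4.
Total: 14.

14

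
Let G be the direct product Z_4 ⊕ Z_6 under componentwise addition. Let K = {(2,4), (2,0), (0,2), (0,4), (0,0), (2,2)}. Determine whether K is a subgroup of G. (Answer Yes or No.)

|K| = 6 divides |G| = 24, consistent with Lagrange.
K contains the identity, every element's inverse is in K, and K is closed under +: it is a subgroup.
In fact K = ⟨(2,4)⟩.

Yes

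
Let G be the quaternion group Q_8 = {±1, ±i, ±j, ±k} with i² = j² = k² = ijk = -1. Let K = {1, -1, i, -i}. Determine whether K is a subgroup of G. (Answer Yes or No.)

Yes

|K| = 4 divides |G| = 8, consistent with Lagrange.
K contains the identity, every element's inverse is in K, and K is closed under ·: it is a subgroup.
In fact K = ⟨-i⟩.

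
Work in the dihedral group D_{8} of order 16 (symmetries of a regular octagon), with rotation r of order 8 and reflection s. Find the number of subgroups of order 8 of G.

|G| = 16 and 8 | 16, so subgroups of order 8 are possible by Lagrange.
The subgroups of order 8 are: {e, r, r^2, r^3, r^4, r^5, r^6, r^7}; {e, r^2, r^4, r^6, s, r^2s, r^4s, r^6s}; {e, r^2, r^4, r^6, rs, r^3s, r^5s, r^7s}.
So G has 3 subgroups of order 8.

3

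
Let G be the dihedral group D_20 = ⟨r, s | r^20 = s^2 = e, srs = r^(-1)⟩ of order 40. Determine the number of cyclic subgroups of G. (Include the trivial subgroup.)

Each element a generates a cyclic subgroup ⟨a⟩; distinct elements may generate the same one (a cyclic group of order d has φ(d) generators).
Cyclic subgroups by order — order 1: 1; order 2: 21; order 4: 1; order 5: 1; order 10: 1; order 20: 1.
Total: 26.

26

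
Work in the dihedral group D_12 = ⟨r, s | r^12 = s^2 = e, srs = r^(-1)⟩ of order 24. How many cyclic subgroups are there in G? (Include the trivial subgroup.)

18

Group the elements of G by the cyclic subgroup they generate; each cyclic subgroup of order d accounts for φ(d) elements.
Cyclic subgroups by order — order 1: 1; order 2: 13; order 3: 1; order 4: 1; order 6: 1; order 12: 1.
Total: 18.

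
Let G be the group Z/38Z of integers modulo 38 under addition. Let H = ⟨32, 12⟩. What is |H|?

19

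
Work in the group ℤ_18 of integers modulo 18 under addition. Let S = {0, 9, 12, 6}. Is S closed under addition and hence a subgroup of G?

|S| = 4 does not divide |G| = 18, so by Lagrange S is not a subgroup.

No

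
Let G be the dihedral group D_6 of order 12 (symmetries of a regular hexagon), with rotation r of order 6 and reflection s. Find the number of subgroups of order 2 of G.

|G| = 12 and 2 | 12, so subgroups of order 2 are possible by Lagrange.
The subgroups of order 2 are: {e, r^2s}; {e, r^3}; {e, r^3s}; {e, r^4s}; … (7 in all).
So G has 7 subgroups of order 2.

7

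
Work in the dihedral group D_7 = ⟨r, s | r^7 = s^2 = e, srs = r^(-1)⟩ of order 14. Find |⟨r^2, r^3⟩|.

|⟨r^2⟩| = 7 and |⟨r^3⟩| = 7, so |H| is a multiple of lcm(7, 7) = 7 and divides |G| = 14.
Closing under the operation: H = {e, r, r^2, r^3, r^4, r^5, r^6}, so |H| = 7.

7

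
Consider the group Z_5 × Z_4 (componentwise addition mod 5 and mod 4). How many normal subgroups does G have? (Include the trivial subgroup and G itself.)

G is abelian, so every subgroup is normal.
G has 6 subgroups in total, hence 6 normal subgroups.

6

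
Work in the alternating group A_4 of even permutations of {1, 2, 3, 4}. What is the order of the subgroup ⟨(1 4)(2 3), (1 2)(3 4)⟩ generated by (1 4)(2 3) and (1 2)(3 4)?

4

|⟨(1 4)(2 3)⟩| = 2 and |⟨(1 2)(3 4)⟩| = 2, so |H| is a multiple of lcm(2, 2) = 2 and divides |G| = 12.
Closing under the operation: H = {e, (1 2)(3 4), (1 3)(2 4), (1 4)(2 3)}, so |H| = 4.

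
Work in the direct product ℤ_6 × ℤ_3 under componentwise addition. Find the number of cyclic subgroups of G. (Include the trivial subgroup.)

10

A cyclic subgroup of order d is generated by each of its φ(d) elements of order d, so the cyclic subgroups of order d number (#elements of order d)/φ(d).
Cyclic subgroups by order — order 1: 1; order 2: 1; order 3: 4; order 6: 4.
Total: 10.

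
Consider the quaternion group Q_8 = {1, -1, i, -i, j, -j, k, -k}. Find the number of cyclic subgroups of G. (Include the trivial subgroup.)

5

Each element a generates a cyclic subgroup ⟨a⟩; distinct elements may generate the same one (a cyclic group of order d has φ(d) generators).
Cyclic subgroups by order — order 1: 1; order 2: 1; order 4: 3.
Total: 5.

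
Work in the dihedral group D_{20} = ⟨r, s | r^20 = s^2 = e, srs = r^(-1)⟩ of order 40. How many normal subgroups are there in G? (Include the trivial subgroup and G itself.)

9

G has 48 subgroups. Checking conjugation-invariance by order — order 1: 1/1 normal; order 2: 1/21 normal; order 4: 1/11 normal; order 5: 1/1 normal; order 8: 0/5 normal; order 10: 1/5 normal; order 20: 3/3 normal; order 40: 1/1 normal.
Total normal subgroups: 9.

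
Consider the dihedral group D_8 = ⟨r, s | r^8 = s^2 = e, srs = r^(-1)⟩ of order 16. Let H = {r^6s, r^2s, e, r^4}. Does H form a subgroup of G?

Yes

|H| = 4 divides |G| = 16, consistent with Lagrange.
H contains the identity, every element's inverse is in H, and H is closed under ·: it is a subgroup.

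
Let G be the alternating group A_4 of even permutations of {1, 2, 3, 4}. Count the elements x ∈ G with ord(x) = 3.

The elements of order 3 are: (2 3 4), (2 4 3), (1 2 3), (1 2 4), (1 3 2), (1 3 4), (1 4 2), (1 4 3).
That's 8.

8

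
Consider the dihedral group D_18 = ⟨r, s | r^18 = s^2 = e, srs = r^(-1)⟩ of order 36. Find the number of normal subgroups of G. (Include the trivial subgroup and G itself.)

G has 45 subgroups. Checking conjugation-invariance by order — order 1: 1/1 normal; order 2: 1/19 normal; order 3: 1/1 normal; order 4: 0/9 normal; order 6: 1/7 normal; order 9: 1/1 normal; order 12: 0/3 normal; order 18: 3/3 normal; order 36: 1/1 normal.
Total normal subgroups: 9.

9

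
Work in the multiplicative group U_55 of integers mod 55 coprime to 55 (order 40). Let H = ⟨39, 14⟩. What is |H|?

|⟨39⟩| = 10 and |⟨14⟩| = 10, so |H| is a multiple of lcm(10, 10) = 10 and divides |G| = 40.
Closing under the operation: H = {1, 4, 6, 9, 14, 16, 19, 21, 24, 26, 29, 31, 34, 36, 39, 41, 46, 49, 51, 54}, so |H| = 20.

20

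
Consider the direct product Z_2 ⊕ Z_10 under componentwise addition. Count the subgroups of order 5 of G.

|G| = 20 and 5 | 20, so subgroups of order 5 are possible by Lagrange.
The subgroups of order 5 are: {(0,0), (0,2), (0,4), (0,6), (0,8)}.
So G has 1 subgroup of order 5.

1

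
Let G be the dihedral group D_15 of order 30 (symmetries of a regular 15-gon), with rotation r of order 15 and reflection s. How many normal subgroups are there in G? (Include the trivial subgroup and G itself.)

G has 28 subgroups. Checking conjugation-invariance by order — order 1: 1/1 normal; order 2: 0/15 normal; order 3: 1/1 normal; order 5: 1/1 normal; order 6: 0/5 normal; order 10: 0/3 normal; order 15: 1/1 normal; order 30: 1/1 normal.
Total normal subgroups: 5.

5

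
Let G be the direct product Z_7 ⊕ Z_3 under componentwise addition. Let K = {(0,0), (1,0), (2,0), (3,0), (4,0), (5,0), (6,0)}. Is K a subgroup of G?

|K| = 7 divides |G| = 21, consistent with Lagrange.
K contains the identity, every element's inverse is in K, and K is closed under +: it is a subgroup.
In fact K = ⟨(4,0)⟩.

Yes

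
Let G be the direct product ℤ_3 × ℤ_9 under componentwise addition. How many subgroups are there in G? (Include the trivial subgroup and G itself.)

|G| = 27, so by Lagrange every subgroup order divides 27. Divisors: 1, 3, 9, 27.
Subgroups by order — order 1: 1; order 3: 4; order 9: 4; order 27: 1.
Total: 1 + 4 + 4 + 1 = 10.

10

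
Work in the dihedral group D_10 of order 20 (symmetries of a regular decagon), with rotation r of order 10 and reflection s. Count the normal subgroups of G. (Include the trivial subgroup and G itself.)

7

G has 22 subgroups. Checking conjugation-invariance by order — order 1: 1/1 normal; order 2: 1/11 normal; order 4: 0/5 normal; order 5: 1/1 normal; order 10: 3/3 normal; order 20: 1/1 normal.
Total normal subgroups: 7.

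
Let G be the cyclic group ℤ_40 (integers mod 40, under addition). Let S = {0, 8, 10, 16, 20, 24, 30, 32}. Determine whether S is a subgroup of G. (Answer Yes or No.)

No

Closure fails: 32 + 10 = 2 ∉ S. So S is not a subgroup.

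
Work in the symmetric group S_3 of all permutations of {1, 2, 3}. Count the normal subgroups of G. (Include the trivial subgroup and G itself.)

G has 6 subgroups. Checking conjugation-invariance by order — order 1: 1/1 normal; order 2: 0/3 normal; order 3: 1/1 normal; order 6: 1/1 normal.
Total normal subgroups: 3.

3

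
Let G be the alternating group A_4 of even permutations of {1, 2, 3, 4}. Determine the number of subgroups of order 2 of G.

|G| = 12 and 2 | 12, so subgroups of order 2 are possible by Lagrange.
The subgroups of order 2 are: {e, (1 2)(3 4)}; {e, (1 3)(2 4)}; {e, (1 4)(2 3)}.
So G has 3 subgroups of order 2.

3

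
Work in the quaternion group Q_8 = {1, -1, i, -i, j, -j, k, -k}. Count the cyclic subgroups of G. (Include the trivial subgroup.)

5

Each element a generates a cyclic subgroup ⟨a⟩; distinct elements may generate the same one (a cyclic group of order d has φ(d) generators).
Cyclic subgroups by order — order 1: 1; order 2: 1; order 4: 3.
Total: 5.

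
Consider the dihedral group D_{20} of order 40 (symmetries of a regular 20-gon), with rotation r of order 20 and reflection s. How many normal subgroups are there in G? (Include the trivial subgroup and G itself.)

G has 48 subgroups. Checking conjugation-invariance by order — order 1: 1/1 normal; order 2: 1/21 normal; order 4: 1/11 normal; order 5: 1/1 normal; order 8: 0/5 normal; order 10: 1/5 normal; order 20: 3/3 normal; order 40: 1/1 normal.
Total normal subgroups: 9.

9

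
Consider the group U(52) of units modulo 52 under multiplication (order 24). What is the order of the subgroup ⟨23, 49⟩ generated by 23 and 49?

|⟨23⟩| = 6 and |⟨49⟩| = 6, so |H| is a multiple of lcm(6, 6) = 6 and divides |G| = 24.
Closing under the operation: H = {1, 3, 9, 17, 23, 25, 27, 29, 35, 43, 49, 51}, so |H| = 12.

12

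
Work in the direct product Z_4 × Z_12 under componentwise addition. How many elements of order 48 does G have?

An element (a,b) has order lcm(ord(a), ord(b)); count pairs with lcm equal to 48.
Enumerating gives 0 such elements.

0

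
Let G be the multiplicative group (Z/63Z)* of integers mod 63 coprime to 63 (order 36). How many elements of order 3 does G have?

The elements of order 3 are: 4, 16, 22, 25, 37, 43, 46, 58.
That's 8.

8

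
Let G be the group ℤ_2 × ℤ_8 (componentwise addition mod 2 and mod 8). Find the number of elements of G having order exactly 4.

An element (a,b) has order lcm(ord(a), ord(b)); count pairs with lcm equal to 4.
Enumerating gives 4 such elements.

4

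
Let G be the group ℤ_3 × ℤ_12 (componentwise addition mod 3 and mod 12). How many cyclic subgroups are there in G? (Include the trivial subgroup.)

A cyclic subgroup of order d is generated by each of its φ(d) elements of order d, so the cyclic subgroups of order d number (#elements of order d)/φ(d).
Cyclic subgroups by order — order 1: 1; order 2: 1; order 3: 4; order 4: 1; order 6: 4; order 12: 4.
Total: 15.

15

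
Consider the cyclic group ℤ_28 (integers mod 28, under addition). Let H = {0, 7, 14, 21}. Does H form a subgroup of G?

|H| = 4 divides |G| = 28, consistent with Lagrange.
H contains the identity, every element's inverse is in H, and H is closed under +: it is a subgroup.
In fact H = ⟨21⟩.

Yes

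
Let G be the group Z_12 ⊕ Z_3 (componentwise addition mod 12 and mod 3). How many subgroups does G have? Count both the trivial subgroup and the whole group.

|G| = 36, so by Lagrange every subgroup order divides 36. Divisors: 1, 2, 3, 4, 6, 9, 12, 18, 36.
Subgroups by order — order 1: 1; order 2: 1; order 3: 4; order 4: 1; order 6: 4; order 9: 1; order 12: 4; order 18: 1; order 36: 1.
Total: 1 + 1 + 4 + 1 + 4 + 1 + 4 + 1 + 1 = 18.

18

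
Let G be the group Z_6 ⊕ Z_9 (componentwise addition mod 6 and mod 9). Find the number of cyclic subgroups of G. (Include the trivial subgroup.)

A cyclic subgroup of order d is generated by each of its φ(d) elements of order d, so the cyclic subgroups of order d number (#elements of order d)/φ(d).
Cyclic subgroups by order — order 1: 1; order 2: 1; order 3: 4; order 6: 4; order 9: 3; order 18: 3.
Total: 16.

16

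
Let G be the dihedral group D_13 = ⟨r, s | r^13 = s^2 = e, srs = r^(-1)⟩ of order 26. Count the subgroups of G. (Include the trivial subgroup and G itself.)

16

|G| = 26, so by Lagrange every subgroup order divides 26. Divisors: 1, 2, 13, 26.
Subgroups by order — order 1: 1; order 2: 13; order 13: 1; order 26: 1.
Total: 1 + 13 + 1 + 1 = 16.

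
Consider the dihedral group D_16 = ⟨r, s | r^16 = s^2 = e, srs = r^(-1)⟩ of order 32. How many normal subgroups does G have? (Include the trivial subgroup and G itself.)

8

G has 36 subgroups. Checking conjugation-invariance by order — order 1: 1/1 normal; order 2: 1/17 normal; order 4: 1/9 normal; order 8: 1/5 normal; order 16: 3/3 normal; order 32: 1/1 normal.
Total normal subgroups: 8.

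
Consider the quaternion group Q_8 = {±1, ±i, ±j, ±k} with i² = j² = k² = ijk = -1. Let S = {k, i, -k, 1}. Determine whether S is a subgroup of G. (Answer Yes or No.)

i ∈ S but its inverse -i ∉ S, so S is not a subgroup.

No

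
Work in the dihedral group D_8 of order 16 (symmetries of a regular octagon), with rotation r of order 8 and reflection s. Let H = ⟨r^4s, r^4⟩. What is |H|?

4

|⟨r^4s⟩| = 2 and |⟨r^4⟩| = 2, so |H| is a multiple of lcm(2, 2) = 2 and divides |G| = 16.
Closing under the operation: H = {e, r^4, s, r^4s}, so |H| = 4.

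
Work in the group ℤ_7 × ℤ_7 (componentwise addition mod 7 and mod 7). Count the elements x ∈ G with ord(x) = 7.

An element (a,b) has order lcm(ord(a), ord(b)); count pairs with lcm equal to 7.
Enumerating gives 48 such elements.

48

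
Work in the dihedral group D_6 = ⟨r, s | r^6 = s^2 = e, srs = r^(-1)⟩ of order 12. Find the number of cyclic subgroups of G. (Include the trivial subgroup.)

10

Group the elements of G by the cyclic subgroup they generate; each cyclic subgroup of order d accounts for φ(d) elements.
Cyclic subgroups by order — order 1: 1; order 2: 7; order 3: 1; order 6: 1.
Total: 10.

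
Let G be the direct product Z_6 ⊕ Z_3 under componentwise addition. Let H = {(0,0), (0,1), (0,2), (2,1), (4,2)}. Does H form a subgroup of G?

|H| = 5 does not divide |G| = 18, so by Lagrange H is not a subgroup.

No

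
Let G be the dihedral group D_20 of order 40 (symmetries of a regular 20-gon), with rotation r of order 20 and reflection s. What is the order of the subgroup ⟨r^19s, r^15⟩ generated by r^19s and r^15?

8

|⟨r^19s⟩| = 2 and |⟨r^15⟩| = 4, so |H| is a multiple of lcm(2, 4) = 4 and divides |G| = 40.
Closing under the operation: H = {e, r^5, r^10, r^15, r^4s, r^9s, r^14s, r^19s}, so |H| = 8.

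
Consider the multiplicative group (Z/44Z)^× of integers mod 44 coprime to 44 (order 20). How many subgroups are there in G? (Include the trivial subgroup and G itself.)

10

|G| = 20, so by Lagrange every subgroup order divides 20. Divisors: 1, 2, 4, 5, 10, 20.
Subgroups by order — order 1: 1; order 2: 3; order 4: 1; order 5: 1; order 10: 3; order 20: 1.
Total: 1 + 3 + 1 + 1 + 3 + 1 = 10.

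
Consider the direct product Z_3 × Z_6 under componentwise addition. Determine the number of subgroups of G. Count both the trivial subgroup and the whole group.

|G| = 18, so by Lagrange every subgroup order divides 18. Divisors: 1, 2, 3, 6, 9, 18.
Subgroups by order — order 1: 1; order 2: 1; order 3: 4; order 6: 4; order 9: 1; order 18: 1.
Total: 1 + 1 + 4 + 4 + 1 + 1 = 12.

12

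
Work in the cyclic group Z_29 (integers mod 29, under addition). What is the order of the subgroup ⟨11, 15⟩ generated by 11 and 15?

29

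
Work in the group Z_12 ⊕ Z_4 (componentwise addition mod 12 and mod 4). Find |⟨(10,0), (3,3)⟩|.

24

|⟨(10,0)⟩| = 6 and |⟨(3,3)⟩| = 4, so |H| is a multiple of lcm(6, 4) = 12 and divides |G| = 48.
Closing under the operation: H = {(0,0), (0,2), (1,1), (1,3), (2,0), (2,2), (3,1), (3,3), (4,0), (4,2), (5,1), (5,3), (6,0), (6,2), (7,1), (7,3), (8,0), (8,2), (9,1), (9,3), (10,0), (10,2), (11,1), (11,3)}, so |H| = 24.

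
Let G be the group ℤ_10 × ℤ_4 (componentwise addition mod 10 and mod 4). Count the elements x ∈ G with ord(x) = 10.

12

An element (a,b) has order lcm(ord(a), ord(b)); count pairs with lcm equal to 10.
Enumerating gives 12 such elements.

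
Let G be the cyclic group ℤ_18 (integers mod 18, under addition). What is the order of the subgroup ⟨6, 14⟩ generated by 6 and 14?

|⟨6⟩| = 3 and |⟨14⟩| = 9, so |H| is a multiple of lcm(3, 9) = 9 and divides |G| = 18.
Closing under the operation: H = {0, 2, 4, 6, 8, 10, 12, 14, 16}, so |H| = 9.

9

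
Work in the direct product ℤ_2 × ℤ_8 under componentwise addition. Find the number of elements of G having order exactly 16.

0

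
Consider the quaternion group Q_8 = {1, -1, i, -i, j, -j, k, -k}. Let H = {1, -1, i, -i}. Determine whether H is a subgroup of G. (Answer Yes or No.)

Yes

|H| = 4 divides |G| = 8, consistent with Lagrange.
H contains the identity, every element's inverse is in H, and H is closed under ·: it is a subgroup.
In fact H = ⟨-i⟩.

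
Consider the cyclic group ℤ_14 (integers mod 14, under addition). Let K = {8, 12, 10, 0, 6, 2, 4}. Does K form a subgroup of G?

|K| = 7 divides |G| = 14, consistent with Lagrange.
K contains the identity, every element's inverse is in K, and K is closed under +: it is a subgroup.
In fact K = ⟨2⟩.

Yes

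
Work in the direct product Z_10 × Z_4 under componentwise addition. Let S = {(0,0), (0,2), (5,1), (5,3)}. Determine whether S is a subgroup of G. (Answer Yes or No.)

Yes

|S| = 4 divides |G| = 40, consistent with Lagrange.
S contains the identity, every element's inverse is in S, and S is closed under +: it is a subgroup.
In fact S = ⟨(5,3)⟩.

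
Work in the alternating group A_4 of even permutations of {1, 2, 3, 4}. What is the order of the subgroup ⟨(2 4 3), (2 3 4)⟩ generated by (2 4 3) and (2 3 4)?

|⟨(2 4 3)⟩| = 3 and |⟨(2 3 4)⟩| = 3, so |H| is a multiple of lcm(3, 3) = 3 and divides |G| = 12.
Closing under the operation: H = {e, (2 3 4), (2 4 3)}, so |H| = 3.

3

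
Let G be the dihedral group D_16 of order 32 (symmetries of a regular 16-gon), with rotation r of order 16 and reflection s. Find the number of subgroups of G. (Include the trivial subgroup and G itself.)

36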